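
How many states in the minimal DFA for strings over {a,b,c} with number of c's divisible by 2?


Track (count of c) mod 2: states 0..1, accept at 0
Minimal DFA: 2 states


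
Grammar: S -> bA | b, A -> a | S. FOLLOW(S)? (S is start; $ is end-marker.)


$ ∈ FOLLOW(S). For each A -> αBβ: add FIRST(β)\{ε} to FOLLOW(B); if β nullable, add FOLLOW(A).
FOLLOW(S) = {$}


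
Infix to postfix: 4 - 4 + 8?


Left to right (same or higher precedence on left)
Postfix: 4 4 - 8 +


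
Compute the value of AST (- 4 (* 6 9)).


Evaluate inner: (* 6 9) = 54
Evaluate root: (- 4 54) = -50
Result: -50


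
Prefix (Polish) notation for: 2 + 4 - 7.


left-to-right (same/higher precedence on left): tree is (- (+ 2 4) 7)
Prefix: - + 2 4 7


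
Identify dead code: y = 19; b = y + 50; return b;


y is read by b's definition; b is returned
No dead code


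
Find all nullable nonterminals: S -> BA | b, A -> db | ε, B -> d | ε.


A nonterminal is nullable iff some alternative derives ε (directly, or every symbol in it is nullable)
Nullable: {A, B, S}


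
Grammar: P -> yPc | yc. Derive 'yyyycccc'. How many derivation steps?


Derivation: P => yPc => yyPcc => yyyPccc => yyyycccc
Steps: 4


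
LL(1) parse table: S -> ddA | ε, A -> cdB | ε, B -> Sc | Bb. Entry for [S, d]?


For [S, d]: 'd' ∈ FIRST(ddA)
Entry: S -> ddA


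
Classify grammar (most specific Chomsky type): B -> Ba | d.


Left-linear: every RHS is a terminal or one nonterminal followed by a terminal
Classification: Type 3 (Regular)


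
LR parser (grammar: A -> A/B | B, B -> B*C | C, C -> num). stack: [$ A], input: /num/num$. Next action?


shift '/' to continue A -> A/B
Action: shift


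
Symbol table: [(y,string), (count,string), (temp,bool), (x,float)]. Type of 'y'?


Lookup 'y' → type string


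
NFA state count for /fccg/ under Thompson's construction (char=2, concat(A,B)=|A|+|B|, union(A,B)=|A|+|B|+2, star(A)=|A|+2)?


Syntax tree has 4 char leaf(s), 0 union(s), 0 star(s)
chars contribute 4×2 = 8; each union adds +2; each star adds +2
Total: 8 + 0 + 0 = 8 states


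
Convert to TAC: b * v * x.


Break into single-operator statements:
t1 = b * v
t2 = t1 * x


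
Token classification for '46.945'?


Pattern: digits with a decimal point
Type: FLOAT_LITERAL


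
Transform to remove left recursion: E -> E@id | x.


Left-recursive alternatives: E@id; non-recursive: x
Introduce E': E -> xE', E' -> @idE' | ε


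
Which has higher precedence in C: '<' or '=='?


'<' is relational (level 7); '==' is equality (level 6)
Higher level binds tighter
'<' has higher precedence than '=='


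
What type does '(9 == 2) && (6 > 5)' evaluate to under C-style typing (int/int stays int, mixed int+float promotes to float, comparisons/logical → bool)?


Operand types: bool && bool
Rule: logical operators take bool operands and yield bool
Result type: bool


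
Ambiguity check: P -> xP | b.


right-linear, alternatives start with distinct terminals 'x' vs 'b': unique leftmost derivation
Unambiguous


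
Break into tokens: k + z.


Scan left to right, longest-match per lexeme
Tokens: ID(k), OP(+), ID(z)


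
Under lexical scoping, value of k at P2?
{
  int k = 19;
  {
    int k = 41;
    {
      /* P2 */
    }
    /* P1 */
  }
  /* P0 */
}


P2's block does not declare k; resolves to the enclosing declaration at depth 1
k = 41


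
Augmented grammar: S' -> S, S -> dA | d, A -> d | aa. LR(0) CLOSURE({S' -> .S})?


Start: S' -> .S
For each item with dot before a nonterminal B, add B -> .γ for every B-production
Closure: [S' -> .S, S -> .dA, S -> .d]


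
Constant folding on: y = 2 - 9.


2 - 9 = -7 at compile time
Optimized: y = -7


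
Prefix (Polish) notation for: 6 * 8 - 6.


left-to-right (same/higher precedence on left): tree is (- (* 6 8) 6)
Prefix: - * 6 8 6


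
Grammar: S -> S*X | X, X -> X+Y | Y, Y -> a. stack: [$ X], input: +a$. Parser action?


shift '+' to continue X -> X+Y
Action: shift


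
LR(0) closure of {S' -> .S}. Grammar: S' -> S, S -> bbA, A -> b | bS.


Start: S' -> .S
For each item with dot before a nonterminal B, add B -> .γ for every B-production
Closure: [S' -> .S, S -> .bbA]


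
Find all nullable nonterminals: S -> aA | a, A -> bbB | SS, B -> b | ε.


A nonterminal is nullable iff some alternative derives ε (directly, or every symbol in it is nullable)
Nullable: {B}


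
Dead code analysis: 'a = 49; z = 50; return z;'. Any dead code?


a is assigned but never read
Dead: 'a = 49'


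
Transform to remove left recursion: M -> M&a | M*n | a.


Left-recursive alternatives: M&a, M*n; non-recursive: a
Introduce M': M -> aM', M' -> &aM' | *nM' | ε


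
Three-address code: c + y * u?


Break into single-operator statements:
t1 = y * u
t2 = c + t1


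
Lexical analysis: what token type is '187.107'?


Pattern: digits with a decimal point
Type: FLOAT_LITERAL


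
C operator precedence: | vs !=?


'!=' is equality (level 6); '|' is bitwise OR (level 3)
Higher level binds tighter
'!=' has higher precedence than '|'


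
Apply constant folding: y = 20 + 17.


20 + 17 = 37 at compile time
Optimized: y = 37


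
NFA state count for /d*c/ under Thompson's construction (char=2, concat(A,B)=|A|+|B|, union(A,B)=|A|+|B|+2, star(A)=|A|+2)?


Syntax tree has 2 char leaf(s), 0 union(s), 1 star(s)
chars contribute 2×2 = 4; each union adds +2; each star adds +2
Total: 4 + 0 + 2 = 6 states


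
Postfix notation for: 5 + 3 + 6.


Left to right (same or higher precedence on left)
Postfix: 5 3 + 6 +


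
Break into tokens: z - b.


Scan left to right, longest-match per lexeme
Tokens: ID(z), OP(-), ID(b)


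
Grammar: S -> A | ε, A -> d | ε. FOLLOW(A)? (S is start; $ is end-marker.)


$ ∈ FOLLOW(S). For each A -> αBβ: add FIRST(β)\{ε} to FOLLOW(B); if β nullable, add FOLLOW(A).
FOLLOW(A) = {$}


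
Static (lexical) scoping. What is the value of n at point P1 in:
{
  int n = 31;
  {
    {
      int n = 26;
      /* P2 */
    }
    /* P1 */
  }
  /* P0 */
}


P1's block does not declare n; resolves to the enclosing declaration at depth 0
n = 31


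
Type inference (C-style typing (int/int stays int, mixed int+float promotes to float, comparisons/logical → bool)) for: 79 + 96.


Operand types: int + int
Rule: mixed int/float promotes to float; int/int stays int
Result type: int


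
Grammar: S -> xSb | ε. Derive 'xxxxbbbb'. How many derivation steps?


Derivation: S => xSb => xxSbb => xxxSbbb => xxxxSbbbb => xxxxbbbb
Steps: 5


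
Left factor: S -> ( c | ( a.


Common prefix: '('
Factored: S -> ( S', S' -> c | a


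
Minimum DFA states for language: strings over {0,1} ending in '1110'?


Track the longest suffix of input matching a prefix of '1110': 5 classes (prefixes of length 0..4)
Minimal DFA: 5 states


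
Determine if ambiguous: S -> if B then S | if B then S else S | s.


dangling else: 'if B then if B then s else s' parses two ways
Ambiguous


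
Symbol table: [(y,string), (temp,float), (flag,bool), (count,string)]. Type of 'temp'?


Lookup 'temp' → type float


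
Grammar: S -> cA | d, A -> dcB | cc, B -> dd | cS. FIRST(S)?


Per alternative of S: FIRST(cA) = {c}; FIRST(d) = {d}
FIRST(S) = {c, d}


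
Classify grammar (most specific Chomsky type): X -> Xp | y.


Left-linear: every RHS is a terminal or one nonterminal followed by a terminal
Classification: Type 3 (Regular)


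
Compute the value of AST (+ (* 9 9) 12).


Evaluate inner: (* 9 9) = 81
Evaluate root: (+ 81 12) = 93
Result: 93


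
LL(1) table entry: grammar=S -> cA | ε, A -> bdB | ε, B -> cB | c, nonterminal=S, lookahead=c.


For [S, c]: 'c' ∈ FIRST(cA)
Entry: S -> cA


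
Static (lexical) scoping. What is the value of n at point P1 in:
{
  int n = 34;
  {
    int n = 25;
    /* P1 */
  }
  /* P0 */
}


n declared in the same block as P1
n = 25


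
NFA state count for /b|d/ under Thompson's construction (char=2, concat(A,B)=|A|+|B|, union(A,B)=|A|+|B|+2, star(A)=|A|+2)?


Syntax tree has 2 char leaf(s), 1 union(s), 0 star(s)
chars contribute 2×2 = 4; each union adds +2; each star adds +2
Total: 4 + 2 + 0 = 6 states


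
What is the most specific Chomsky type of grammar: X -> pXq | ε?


Single nonterminal LHS, but p^n q^n is not regular
Classification: Type 2 (Context-Free)


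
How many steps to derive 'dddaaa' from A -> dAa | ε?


Derivation: A => dAa => ddAaa => dddAaaa => dddaaa
Steps: 4


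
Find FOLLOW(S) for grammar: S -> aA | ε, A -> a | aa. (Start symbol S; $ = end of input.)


$ ∈ FOLLOW(S). For each A -> αBβ: add FIRST(β)\{ε} to FOLLOW(B); if β nullable, add FOLLOW(A).
FOLLOW(S) = {$}


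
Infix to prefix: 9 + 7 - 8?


left-to-right (same/higher precedence on left): tree is (- (+ 9 7) 8)
Prefix: - + 9 7 8


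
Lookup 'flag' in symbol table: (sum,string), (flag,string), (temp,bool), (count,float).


Lookup 'flag' → type string


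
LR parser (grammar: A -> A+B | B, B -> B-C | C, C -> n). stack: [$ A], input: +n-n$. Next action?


shift '+' to continue A -> A+B
Action: shift


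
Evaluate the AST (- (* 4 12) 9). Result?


Evaluate inner: (* 4 12) = 48
Evaluate root: (- 48 9) = 39
Result: 39


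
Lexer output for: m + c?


Scan left to right, longest-match per lexeme
Tokens: ID(m), OP(+), ID(c)


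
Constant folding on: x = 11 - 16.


11 - 16 = -5 at compile time
Optimized: x = -5


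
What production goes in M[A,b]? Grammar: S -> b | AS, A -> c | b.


For [A, b]: 'b' ∈ FIRST(b)
Entry: A -> b


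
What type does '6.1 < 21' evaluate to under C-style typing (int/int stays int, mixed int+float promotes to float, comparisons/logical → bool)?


Operand types: float < int
Rule: comparison yields bool
Result type: bool


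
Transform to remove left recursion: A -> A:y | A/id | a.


Left-recursive alternatives: A:y, A/id; non-recursive: a
Introduce A': A -> aA', A' -> :yA' | /idA' | ε


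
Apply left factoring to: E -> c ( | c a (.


Common prefix: 'c'
Factored: E -> c E', E' -> ( | a (


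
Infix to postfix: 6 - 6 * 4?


* has higher precedence, evaluate 6*4 first
Postfix: 6 6 4 * -


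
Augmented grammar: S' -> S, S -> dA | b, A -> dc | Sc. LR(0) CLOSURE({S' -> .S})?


Start: S' -> .S
For each item with dot before a nonterminal B, add B -> .γ for every B-production
Closure: [S' -> .S, S -> .dA, S -> .b]


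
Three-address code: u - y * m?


Break into single-operator statements:
t1 = y * m
t2 = u - t1


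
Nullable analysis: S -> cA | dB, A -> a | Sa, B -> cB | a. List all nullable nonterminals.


A nonterminal is nullable iff some alternative derives ε (directly, or every symbol in it is nullable)
Nullable: {}


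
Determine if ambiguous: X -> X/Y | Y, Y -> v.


precedence layered via separate nonterminal Y: deterministic
Unambiguous


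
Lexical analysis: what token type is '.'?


Pattern: operator symbol
Type: OPERATOR


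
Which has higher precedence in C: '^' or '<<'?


'<<' is shift (level 8); '^' is bitwise XOR (level 4)
Higher level binds tighter
'<<' has higher precedence than '^'


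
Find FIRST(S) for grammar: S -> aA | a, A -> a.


Per alternative of S: FIRST(aA) = {a}; FIRST(a) = {a}
FIRST(S) = {a}


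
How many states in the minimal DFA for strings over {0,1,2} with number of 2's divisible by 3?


Track (count of 2) mod 3: states 0..2, accept at 0
Minimal DFA: 3 states


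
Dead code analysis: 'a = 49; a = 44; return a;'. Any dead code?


first assignment to a is overwritten before any read
Dead: 'a = 49'


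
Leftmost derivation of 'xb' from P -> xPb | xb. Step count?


Derivation: P => xb
Steps: 1


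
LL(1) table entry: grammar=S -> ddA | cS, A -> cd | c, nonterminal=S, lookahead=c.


For [S, c]: 'c' ∈ FIRST(cS)
Entry: S -> cS


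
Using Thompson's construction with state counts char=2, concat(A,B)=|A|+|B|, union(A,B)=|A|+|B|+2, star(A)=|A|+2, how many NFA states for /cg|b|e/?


Syntax tree has 4 char leaf(s), 2 union(s), 0 star(s)
chars contribute 4×2 = 8; each union adds +2; each star adds +2
Total: 8 + 4 + 0 = 12 states


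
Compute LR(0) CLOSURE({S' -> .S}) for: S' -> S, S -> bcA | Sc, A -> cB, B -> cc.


Start: S' -> .S
For each item with dot before a nonterminal B, add B -> .γ for every B-production
Closure: [S' -> .S, S -> .bcA, S -> .Sc]


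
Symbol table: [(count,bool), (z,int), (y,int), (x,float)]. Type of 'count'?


Lookup 'count' → type bool


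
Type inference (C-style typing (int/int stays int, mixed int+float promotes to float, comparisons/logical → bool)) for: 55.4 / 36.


Operand types: float / int
Rule: mixed int/float promotes to float; int/int stays int
Result type: float


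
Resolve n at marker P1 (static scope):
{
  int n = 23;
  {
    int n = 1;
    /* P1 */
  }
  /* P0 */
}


n declared in the same block as P1
n = 1


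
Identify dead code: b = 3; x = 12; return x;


b is assigned but never read
Dead: 'b = 3'


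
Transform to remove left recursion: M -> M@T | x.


Left-recursive alternatives: M@T; non-recursive: x
Introduce M': M -> xM', M' -> @TM' | ε


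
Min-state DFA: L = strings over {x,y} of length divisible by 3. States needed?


Track length mod 3: states 0..2, accept at 0
Minimal DFA: 3 states


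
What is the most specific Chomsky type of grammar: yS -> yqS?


LHS has context (more than one symbol) and |LHS| ≤ |RHS|
Classification: Type 1 (Context-Sensitive)


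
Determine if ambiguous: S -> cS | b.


right-linear, alternatives start with distinct terminals 'c' vs 'b': unique leftmost derivation
Unambiguous


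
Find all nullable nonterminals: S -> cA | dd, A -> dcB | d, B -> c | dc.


A nonterminal is nullable iff some alternative derives ε (directly, or every symbol in it is nullable)
Nullable: {}


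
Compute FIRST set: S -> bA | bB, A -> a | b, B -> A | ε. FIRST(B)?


Per alternative of B: FIRST(A) = {a, b}; FIRST(ε) = {ε}
FIRST(B) = {a, b, ε}


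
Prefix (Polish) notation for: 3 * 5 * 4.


left-to-right (same/higher precedence on left): tree is (* (* 3 5) 4)
Prefix: * * 3 5 4


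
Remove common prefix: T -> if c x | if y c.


Common prefix: 'if'
Factored: T -> if T', T' -> c x | y c


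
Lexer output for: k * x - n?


Scan left to right, longest-match per lexeme
Tokens: ID(k), OP(*), ID(x), OP(-), ID(n)


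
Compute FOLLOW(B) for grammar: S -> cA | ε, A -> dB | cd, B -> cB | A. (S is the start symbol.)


$ ∈ FOLLOW(S). For each A -> αBβ: add FIRST(β)\{ε} to FOLLOW(B); if β nullable, add FOLLOW(A).
FOLLOW(B) = {$}


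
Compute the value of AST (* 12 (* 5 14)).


Evaluate inner: (* 5 14) = 70
Evaluate root: (* 12 70) = 840
Result: 840


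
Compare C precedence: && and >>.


'>>' is shift (level 8); '&&' is logical AND (level 2)
Higher level binds tighter
'>>' has higher precedence than '&&'


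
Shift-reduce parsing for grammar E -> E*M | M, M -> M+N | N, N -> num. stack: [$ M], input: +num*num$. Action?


shift '+' to continue M -> M+N
Action: shift


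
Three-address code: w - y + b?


Break into single-operator statements:
t1 = w - y
t2 = t1 + b


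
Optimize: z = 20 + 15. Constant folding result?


20 + 15 = 35 at compile time
Optimized: z = 35


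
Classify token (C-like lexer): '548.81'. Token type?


Pattern: digits with a decimal point
Type: FLOAT_LITERAL


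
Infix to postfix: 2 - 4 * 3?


* has higher precedence, evaluate 4*3 first
Postfix: 2 4 3 * -


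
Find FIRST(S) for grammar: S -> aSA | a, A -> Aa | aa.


Per alternative of S: FIRST(aSA) = {a}; FIRST(a) = {a}
FIRST(S) = {a}


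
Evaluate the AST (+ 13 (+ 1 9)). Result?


Evaluate inner: (+ 1 9) = 10
Evaluate root: (+ 13 10) = 23
Result: 23


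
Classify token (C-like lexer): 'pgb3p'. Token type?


Pattern: letter/underscore followed by alphanumerics, not a keyword
Type: IDENTIFIER


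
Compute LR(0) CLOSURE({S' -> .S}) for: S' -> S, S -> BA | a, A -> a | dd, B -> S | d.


Start: S' -> .S
For each item with dot before a nonterminal B, add B -> .γ for every B-production
Closure: [S' -> .S, S -> .BA, S -> .a, B -> .S, B -> .d]


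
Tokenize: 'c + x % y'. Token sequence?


Scan left to right, longest-match per lexeme
Tokens: ID(c), OP(+), ID(x), OP(%), ID(y)


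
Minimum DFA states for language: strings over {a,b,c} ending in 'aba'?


Track the longest suffix of input matching a prefix of 'aba': 4 classes (prefixes of length 0..3)
Minimal DFA: 4 states


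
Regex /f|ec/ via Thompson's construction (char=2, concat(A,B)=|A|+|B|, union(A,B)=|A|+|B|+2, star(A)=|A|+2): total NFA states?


Syntax tree has 3 char leaf(s), 1 union(s), 0 star(s)
chars contribute 3×2 = 6; each union adds +2; each star adds +2
Total: 6 + 2 + 0 = 8 states


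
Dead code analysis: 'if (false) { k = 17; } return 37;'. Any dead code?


condition is constant false, so the whole block is unreachable
Dead: 'if (false) { k = 17; }'


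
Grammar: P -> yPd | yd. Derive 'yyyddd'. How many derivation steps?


Derivation: P => yPd => yyPdd => yyyddd
Steps: 3


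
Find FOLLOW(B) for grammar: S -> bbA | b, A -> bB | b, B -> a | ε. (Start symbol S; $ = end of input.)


$ ∈ FOLLOW(S). For each A -> αBβ: add FIRST(β)\{ε} to FOLLOW(B); if β nullable, add FOLLOW(A).
FOLLOW(B) = {$}


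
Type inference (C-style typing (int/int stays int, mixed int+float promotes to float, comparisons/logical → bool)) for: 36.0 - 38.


Operand types: float - int
Rule: mixed int/float promotes to float; int/int stays int
Result type: float


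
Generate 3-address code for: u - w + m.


Break into single-operator statements:
t1 = u - w
t2 = t1 + m


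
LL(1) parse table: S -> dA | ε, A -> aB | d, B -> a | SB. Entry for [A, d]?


For [A, d]: 'd' ∈ FIRST(d)
Entry: A -> d


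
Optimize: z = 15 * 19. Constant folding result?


15 * 19 = 285 at compile time
Optimized: z = 285


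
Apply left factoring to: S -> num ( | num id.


Common prefix: 'num'
Factored: S -> num S', S' -> ( | id


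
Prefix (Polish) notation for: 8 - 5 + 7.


left-to-right (same/higher precedence on left): tree is (+ (- 8 5) 7)
Prefix: + - 8 5 7


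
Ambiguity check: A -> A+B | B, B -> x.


precedence layered via separate nonterminal B: deterministic
Unambiguous


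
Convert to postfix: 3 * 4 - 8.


Left to right (same or higher precedence on left)
Postfix: 3 4 * 8 -


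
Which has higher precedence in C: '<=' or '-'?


'-' is additive (level 9); '<=' is relational (level 7)
Higher level binds tighter
'-' has higher precedence than '<='


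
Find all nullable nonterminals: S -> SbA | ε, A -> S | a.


A nonterminal is nullable iff some alternative derives ε (directly, or every symbol in it is nullable)
Nullable: {A, S}


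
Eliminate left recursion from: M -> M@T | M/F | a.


Left-recursive alternatives: M@T, M/F; non-recursive: a
Introduce M': M -> aM', M' -> @TM' | /FM' | ε


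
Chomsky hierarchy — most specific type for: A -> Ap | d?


Left-linear: every RHS is a terminal or one nonterminal followed by a terminal
Classification: Type 3 (Regular)


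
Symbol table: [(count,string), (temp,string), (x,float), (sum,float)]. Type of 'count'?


Lookup 'count' → type string


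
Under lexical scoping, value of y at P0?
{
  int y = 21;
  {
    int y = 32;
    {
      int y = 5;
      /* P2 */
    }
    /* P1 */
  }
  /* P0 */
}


y declared in the same block as P0
y = 21


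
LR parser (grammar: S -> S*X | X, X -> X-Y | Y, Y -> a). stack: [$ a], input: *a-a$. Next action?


'a' on top is the handle for Y -> a
Action: reduce (Y -> a)


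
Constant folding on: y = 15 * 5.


15 * 5 = 75 at compile time
Optimized: y = 75


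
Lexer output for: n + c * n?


Scan left to right, longest-match per lexeme
Tokens: ID(n), OP(+), ID(c), OP(*), ID(n)


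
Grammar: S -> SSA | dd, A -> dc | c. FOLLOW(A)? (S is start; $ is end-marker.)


$ ∈ FOLLOW(S). For each A -> αBβ: add FIRST(β)\{ε} to FOLLOW(B); if β nullable, add FOLLOW(A).
FOLLOW(A) = {$, c, d}


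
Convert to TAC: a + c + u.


Break into single-operator statements:
t1 = a + c
t2 = t1 + u


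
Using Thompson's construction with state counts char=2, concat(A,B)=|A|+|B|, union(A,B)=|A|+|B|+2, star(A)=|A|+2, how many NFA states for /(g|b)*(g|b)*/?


Syntax tree has 4 char leaf(s), 2 union(s), 2 star(s)
chars contribute 4×2 = 8; each union adds +2; each star adds +2
Total: 8 + 4 + 4 = 16 states


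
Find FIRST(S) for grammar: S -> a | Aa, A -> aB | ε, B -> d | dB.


Per alternative of S: FIRST(a) = {a}; FIRST(Aa) = {a}
FIRST(S) = {a}


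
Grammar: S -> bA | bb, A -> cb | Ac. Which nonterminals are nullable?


A nonterminal is nullable iff some alternative derives ε (directly, or every symbol in it is nullable)
Nullable: {}


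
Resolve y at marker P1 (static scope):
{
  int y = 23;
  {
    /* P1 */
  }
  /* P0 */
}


P1's block does not declare y; resolves to the enclosing declaration at depth 0
y = 23


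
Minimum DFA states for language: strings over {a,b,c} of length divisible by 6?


Track length mod 6: states 0..5, accept at 0
Minimal DFA: 6 states


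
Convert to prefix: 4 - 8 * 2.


'*' binds tighter: tree is (- 4 (* 8 2))
Prefix: - 4 * 8 2


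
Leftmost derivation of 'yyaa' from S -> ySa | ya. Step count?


Derivation: S => ySa => yyaa
Steps: 2


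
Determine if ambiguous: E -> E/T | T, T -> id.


precedence layered via separate nonterminal T: deterministic
Unambiguous


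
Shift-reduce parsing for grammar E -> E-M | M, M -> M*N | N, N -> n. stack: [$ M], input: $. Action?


lookahead ∉ {*} so M won't extend; reduce E -> M
Action: reduce (E -> M)


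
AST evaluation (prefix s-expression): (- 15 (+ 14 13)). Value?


Evaluate inner: (+ 14 13) = 27
Evaluate root: (- 15 27) = -12
Result: -12


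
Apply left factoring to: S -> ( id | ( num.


Common prefix: '('
Factored: S -> ( S', S' -> id | num


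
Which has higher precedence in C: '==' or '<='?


'<=' is relational (level 7); '==' is equality (level 6)
Higher level binds tighter
'<=' has higher precedence than '=='


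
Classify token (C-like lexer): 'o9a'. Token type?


Pattern: letter/underscore followed by alphanumerics, not a keyword
Type: IDENTIFIER


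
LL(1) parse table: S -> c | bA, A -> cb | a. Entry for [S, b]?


For [S, b]: 'b' ∈ FIRST(bA)
Entry: S -> bA


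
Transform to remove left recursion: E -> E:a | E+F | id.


Left-recursive alternatives: E:a, E+F; non-recursive: id
Introduce E': E -> idE', E' -> :aE' | +FE' | ε


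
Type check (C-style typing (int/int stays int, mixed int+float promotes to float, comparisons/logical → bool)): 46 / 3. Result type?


Operand types: int / int
Rule: mixed int/float promotes to float; int/int stays int
Result type: int


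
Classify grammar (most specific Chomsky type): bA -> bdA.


LHS has context (more than one symbol) and |LHS| ≤ |RHS|
Classification: Type 1 (Context-Sensitive)


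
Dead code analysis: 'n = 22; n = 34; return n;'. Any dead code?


first assignment to n is overwritten before any read
Dead: 'n = 22'


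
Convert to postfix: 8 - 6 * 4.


* has higher precedence, evaluate 6*4 first
Postfix: 8 6 4 * -


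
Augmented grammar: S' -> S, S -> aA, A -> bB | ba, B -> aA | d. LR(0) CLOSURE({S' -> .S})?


Start: S' -> .S
For each item with dot before a nonterminal B, add B -> .γ for every B-production
Closure: [S' -> .S, S -> .aA]


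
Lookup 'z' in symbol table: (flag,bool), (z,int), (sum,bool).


Lookup 'z' → type int


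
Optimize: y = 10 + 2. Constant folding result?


10 + 2 = 12 at compile time
Optimized: y = 12


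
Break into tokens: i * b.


Scan left to right, longest-match per lexeme
Tokens: ID(i), OP(*), ID(b)


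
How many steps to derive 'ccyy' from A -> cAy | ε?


Derivation: A => cAy => ccAyy => ccyy
Steps: 3


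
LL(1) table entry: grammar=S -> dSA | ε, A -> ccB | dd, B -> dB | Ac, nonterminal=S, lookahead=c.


For [S, c]: ε is nullable and 'c' ∈ FOLLOW(S)
Entry: S -> ε


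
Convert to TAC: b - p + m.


Break into single-operator statements:
t1 = b - p
t2 = t1 + m


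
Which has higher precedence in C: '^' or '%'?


'%' is multiplicative (level 10); '^' is bitwise XOR (level 4)
Higher level binds tighter
'%' has higher precedence than '^'


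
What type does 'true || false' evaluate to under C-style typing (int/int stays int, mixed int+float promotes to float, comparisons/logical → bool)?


Operand types: bool || bool
Rule: logical operators take bool operands and yield bool
Result type: bool


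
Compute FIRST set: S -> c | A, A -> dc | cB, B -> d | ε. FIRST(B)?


Per alternative of B: FIRST(d) = {d}; FIRST(ε) = {ε}
FIRST(B) = {d, ε}


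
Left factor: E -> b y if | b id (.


Common prefix: 'b'
Factored: E -> b E', E' -> y if | id (


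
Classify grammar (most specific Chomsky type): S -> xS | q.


Right-linear: every RHS is a terminal or a terminal followed by one nonterminal
Classification: Type 3 (Regular)


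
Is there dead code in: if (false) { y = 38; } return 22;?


condition is constant false, so the whole block is unreachable
Dead: 'if (false) { y = 38; }'


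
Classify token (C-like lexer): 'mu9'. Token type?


Pattern: letter/underscore followed by alphanumerics, not a keyword
Type: IDENTIFIER


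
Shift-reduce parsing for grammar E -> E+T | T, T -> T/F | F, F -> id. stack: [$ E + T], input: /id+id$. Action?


'/' can extend T; shift to build T -> T/F
Action: shift


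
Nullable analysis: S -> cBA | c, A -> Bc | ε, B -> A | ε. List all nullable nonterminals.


A nonterminal is nullable iff some alternative derives ε (directly, or every symbol in it is nullable)
Nullable: {A, B}


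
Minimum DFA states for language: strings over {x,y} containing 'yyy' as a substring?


KMP-style automaton: 3 progress states + 1 absorbing accept = 4
Minimal DFA: 4 states


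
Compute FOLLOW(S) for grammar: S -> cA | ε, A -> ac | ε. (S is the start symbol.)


$ ∈ FOLLOW(S). For each A -> αBβ: add FIRST(β)\{ε} to FOLLOW(B); if β nullable, add FOLLOW(A).
FOLLOW(S) = {$}


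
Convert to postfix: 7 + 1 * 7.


* has higher precedence, evaluate 1*7 first
Postfix: 7 1 7 * +


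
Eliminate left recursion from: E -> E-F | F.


Left-recursive alternatives: E-F; non-recursive: F
Introduce E': E -> FE', E' -> -FE' | ε


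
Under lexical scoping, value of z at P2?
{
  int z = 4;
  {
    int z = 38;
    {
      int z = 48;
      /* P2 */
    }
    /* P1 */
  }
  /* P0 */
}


z declared in the same block as P2
z = 48


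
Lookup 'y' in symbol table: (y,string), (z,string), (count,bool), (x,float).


Lookup 'y' → type string


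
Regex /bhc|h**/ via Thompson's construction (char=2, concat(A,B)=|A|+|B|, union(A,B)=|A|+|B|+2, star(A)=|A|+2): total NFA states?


Syntax tree has 4 char leaf(s), 1 union(s), 2 star(s)
chars contribute 4×2 = 8; each union adds +2; each star adds +2
Total: 8 + 2 + 4 = 14 states


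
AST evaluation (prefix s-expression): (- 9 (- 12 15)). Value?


Evaluate inner: (- 12 15) = -3
Evaluate root: (- 9 -3) = 12
Result: 12


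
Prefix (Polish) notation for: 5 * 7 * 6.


left-to-right (same/higher precedence on left): tree is (* (* 5 7) 6)
Prefix: * * 5 7 6


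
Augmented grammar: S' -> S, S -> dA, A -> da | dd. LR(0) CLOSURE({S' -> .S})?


Start: S' -> .S
For each item with dot before a nonterminal B, add B -> .γ for every B-production
Closure: [S' -> .S, S -> .dA]


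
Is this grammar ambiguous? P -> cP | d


right-linear, alternatives start with distinct terminals 'c' vs 'd': unique leftmost derivation
Unambiguous


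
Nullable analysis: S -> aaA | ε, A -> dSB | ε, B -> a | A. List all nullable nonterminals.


A nonterminal is nullable iff some alternative derives ε (directly, or every symbol in it is nullable)
Nullable: {A, B, S}


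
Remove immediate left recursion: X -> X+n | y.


Left-recursive alternatives: X+n; non-recursive: y
Introduce X': X -> yX', X' -> +nX' | ε


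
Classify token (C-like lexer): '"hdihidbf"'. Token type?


Pattern: double-quoted sequence
Type: STRING_LITERAL


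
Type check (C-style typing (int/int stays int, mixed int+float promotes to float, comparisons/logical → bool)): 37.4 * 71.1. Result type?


Operand types: float * float
Rule: mixed int/float promotes to float; int/int stays int
Result type: float


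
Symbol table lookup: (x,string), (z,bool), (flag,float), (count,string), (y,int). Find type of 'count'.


Lookup 'count' → type string


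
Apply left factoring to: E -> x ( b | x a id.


Common prefix: 'x'
Factored: E -> x E', E' -> ( b | a id


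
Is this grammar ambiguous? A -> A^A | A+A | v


'v^v+v' has two parse trees (no precedence encoded between ^ and +)
Ambiguous


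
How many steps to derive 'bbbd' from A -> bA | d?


Derivation: A => bA => bbA => bbbA => bbbd
Steps: 4


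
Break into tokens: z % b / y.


Scan left to right, longest-match per lexeme
Tokens: ID(z), OP(%), ID(b), OP(/), ID(y)


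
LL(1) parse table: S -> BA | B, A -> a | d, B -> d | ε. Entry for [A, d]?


For [A, d]: 'd' ∈ FIRST(d)
Entry: A -> d


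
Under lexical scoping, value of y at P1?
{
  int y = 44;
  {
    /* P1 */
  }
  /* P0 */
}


P1's block does not declare y; resolves to the enclosing declaration at depth 0
y = 44


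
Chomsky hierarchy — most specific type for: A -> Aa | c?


Left-linear: every RHS is a terminal or one nonterminal followed by a terminal
Classification: Type 3 (Regular)


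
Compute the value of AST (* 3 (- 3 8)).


Evaluate inner: (- 3 8) = -5
Evaluate root: (* 3 -5) = -15
Result: -15


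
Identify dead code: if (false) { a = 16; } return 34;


condition is constant false, so the whole block is unreachable
Dead: 'if (false) { a = 16; }'


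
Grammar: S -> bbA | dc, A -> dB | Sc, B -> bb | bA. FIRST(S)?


Per alternative of S: FIRST(bbA) = {b}; FIRST(dc) = {d}
FIRST(S) = {b, d}


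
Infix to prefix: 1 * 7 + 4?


left-to-right (same/higher precedence on left): tree is (+ (* 1 7) 4)
Prefix: + * 1 7 4


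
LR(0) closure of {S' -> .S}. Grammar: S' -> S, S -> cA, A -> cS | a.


Start: S' -> .S
For each item with dot before a nonterminal B, add B -> .γ for every B-production
Closure: [S' -> .S, S -> .cA]


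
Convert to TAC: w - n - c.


Break into single-operator statements:
t1 = w - n
t2 = t1 - c


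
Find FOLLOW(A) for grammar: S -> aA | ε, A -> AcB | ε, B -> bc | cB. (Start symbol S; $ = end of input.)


$ ∈ FOLLOW(S). For each A -> αBβ: add FIRST(β)\{ε} to FOLLOW(B); if β nullable, add FOLLOW(A).
FOLLOW(A) = {$, c}


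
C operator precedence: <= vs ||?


'<=' is relational (level 7); '||' is logical OR (level 1)
Higher level binds tighter
'<=' has higher precedence than '||'


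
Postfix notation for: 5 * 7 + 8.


Left to right (same or higher precedence on left)
Postfix: 5 7 * 8 +


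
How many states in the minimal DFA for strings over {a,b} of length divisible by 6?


Track length mod 6: states 0..5, accept at 0
Minimal DFA: 6 states


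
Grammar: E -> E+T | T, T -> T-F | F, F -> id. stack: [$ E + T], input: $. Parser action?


handle 'E+T' on top; lookahead ∈ FOLLOW(E) = {+, $}
Action: reduce (E -> E+T)


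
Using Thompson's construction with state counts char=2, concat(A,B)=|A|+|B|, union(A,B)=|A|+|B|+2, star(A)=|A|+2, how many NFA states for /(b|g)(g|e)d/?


Syntax tree has 5 char leaf(s), 2 union(s), 0 star(s)
chars contribute 5×2 = 10; each union adds +2; each star adds +2
Total: 10 + 4 + 0 = 14 states


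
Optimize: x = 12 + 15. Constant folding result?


12 + 15 = 27 at compile time
Optimized: x = 27


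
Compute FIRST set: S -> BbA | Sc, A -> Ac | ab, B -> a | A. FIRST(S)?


Per alternative of S: FIRST(BbA) = {a}; FIRST(Sc) = {a}
FIRST(S) = {a}


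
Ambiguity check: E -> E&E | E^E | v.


'v&v^v' has two parse trees (no precedence encoded between & and ^)
Ambiguous


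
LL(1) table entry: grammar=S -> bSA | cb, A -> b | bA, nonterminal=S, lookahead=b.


For [S, b]: 'b' ∈ FIRST(bSA)
Entry: S -> bSA


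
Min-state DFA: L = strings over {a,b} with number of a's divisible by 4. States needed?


Track (count of a) mod 4: states 0..3, accept at 0
Minimal DFA: 4 states


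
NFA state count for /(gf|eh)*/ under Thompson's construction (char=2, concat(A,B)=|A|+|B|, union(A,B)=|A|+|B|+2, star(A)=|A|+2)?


Syntax tree has 4 char leaf(s), 1 union(s), 1 star(s)
chars contribute 4×2 = 8; each union adds +2; each star adds +2
Total: 8 + 2 + 2 = 12 states


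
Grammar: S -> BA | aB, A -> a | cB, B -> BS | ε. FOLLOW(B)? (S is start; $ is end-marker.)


$ ∈ FOLLOW(S). For each A -> αBβ: add FIRST(β)\{ε} to FOLLOW(B); if β nullable, add FOLLOW(A).
FOLLOW(B) = {$, a, c}


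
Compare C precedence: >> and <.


'>>' is shift (level 8); '<' is relational (level 7)
Higher level binds tighter
'>>' has higher precedence than '<'


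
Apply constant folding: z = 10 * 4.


10 * 4 = 40 at compile time
Optimized: z = 40


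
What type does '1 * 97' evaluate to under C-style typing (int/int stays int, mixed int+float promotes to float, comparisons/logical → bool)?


Operand types: int * int
Rule: mixed int/float promotes to float; int/int stays int
Result type: int


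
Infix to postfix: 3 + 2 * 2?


* has higher precedence, evaluate 2*2 first
Postfix: 3 2 2 * +


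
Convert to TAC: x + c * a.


Break into single-operator statements:
t1 = c * a
t2 = x + t1


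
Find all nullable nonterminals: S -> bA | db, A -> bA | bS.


A nonterminal is nullable iff some alternative derives ε (directly, or every symbol in it is nullable)
Nullable: {}


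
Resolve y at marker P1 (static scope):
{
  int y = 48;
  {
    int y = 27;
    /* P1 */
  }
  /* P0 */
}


y declared in the same block as P1
y = 27


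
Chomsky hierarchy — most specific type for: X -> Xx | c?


Left-linear: every RHS is a terminal or one nonterminal followed by a terminal
Classification: Type 3 (Regular)


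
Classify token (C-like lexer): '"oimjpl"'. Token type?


Pattern: double-quoted sequence
Type: STRING_LITERAL


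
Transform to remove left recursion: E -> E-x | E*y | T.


Left-recursive alternatives: E-x, E*y; non-recursive: T
Introduce E': E -> TE', E' -> -xE' | *yE' | ε


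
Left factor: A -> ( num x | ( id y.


Common prefix: '('
Factored: A -> ( A', A' -> num x | id y


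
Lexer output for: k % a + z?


Scan left to right, longest-match per lexeme
Tokens: ID(k), OP(%), ID(a), OP(+), ID(z)


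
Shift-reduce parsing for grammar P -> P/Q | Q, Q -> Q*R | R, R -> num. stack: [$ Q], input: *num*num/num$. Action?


shift '*' to continue Q -> Q*R
Action: shift


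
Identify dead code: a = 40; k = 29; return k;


a is assigned but never read
Dead: 'a = 40'


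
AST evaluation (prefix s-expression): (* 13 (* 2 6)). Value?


Evaluate inner: (* 2 6) = 12
Evaluate root: (* 13 12) = 156
Result: 156


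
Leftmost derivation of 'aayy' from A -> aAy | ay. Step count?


Derivation: A => aAy => aayy
Steps: 2


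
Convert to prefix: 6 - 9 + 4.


left-to-right (same/higher precedence on left): tree is (+ (- 6 9) 4)
Prefix: + - 6 9 4


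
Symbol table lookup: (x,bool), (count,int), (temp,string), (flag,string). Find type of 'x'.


Lookup 'x' → type bool


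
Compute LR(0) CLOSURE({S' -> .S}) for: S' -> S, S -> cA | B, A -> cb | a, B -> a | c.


Start: S' -> .S
For each item with dot before a nonterminal B, add B -> .γ for every B-production
Closure: [S' -> .S, S -> .cA, S -> .B, B -> .a, B -> .c]


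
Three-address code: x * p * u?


Break into single-operator statements:
t1 = x * p
t2 = t1 * u


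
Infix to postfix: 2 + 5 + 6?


Left to right (same or higher precedence on left)
Postfix: 2 5 + 6 +


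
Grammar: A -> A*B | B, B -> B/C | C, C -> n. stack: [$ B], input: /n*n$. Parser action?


shift '/' to continue B -> B/C
Action: shift


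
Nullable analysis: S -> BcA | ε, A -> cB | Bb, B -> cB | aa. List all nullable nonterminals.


A nonterminal is nullable iff some alternative derives ε (directly, or every symbol in it is nullable)
Nullable: {S}


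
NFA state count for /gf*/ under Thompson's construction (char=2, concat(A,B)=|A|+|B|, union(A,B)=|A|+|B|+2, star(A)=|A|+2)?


Syntax tree has 2 char leaf(s), 0 union(s), 1 star(s)
chars contribute 2×2 = 4; each union adds +2; each star adds +2
Total: 4 + 0 + 2 = 6 states


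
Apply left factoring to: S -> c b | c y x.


Common prefix: 'c'
Factored: S -> c S', S' -> b | y x


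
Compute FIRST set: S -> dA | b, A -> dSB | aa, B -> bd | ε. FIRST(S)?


Per alternative of S: FIRST(dA) = {d}; FIRST(b) = {b}
FIRST(S) = {b, d}


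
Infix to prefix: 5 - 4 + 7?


left-to-right (same/higher precedence on left): tree is (+ (- 5 4) 7)
Prefix: + - 5 4 7


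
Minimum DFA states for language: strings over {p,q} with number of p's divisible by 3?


Track (count of p) mod 3: states 0..2, accept at 0
Minimal DFA: 3 states


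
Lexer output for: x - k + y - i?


Scan left to right, longest-match per lexeme
Tokens: ID(x), OP(-), ID(k), OP(+), ID(y), OP(-), ID(i)


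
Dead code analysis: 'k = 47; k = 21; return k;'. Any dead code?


first assignment to k is overwritten before any read
Dead: 'k = 47'


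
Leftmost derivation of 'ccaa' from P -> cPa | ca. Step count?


Derivation: P => cPa => ccaa
Steps: 2


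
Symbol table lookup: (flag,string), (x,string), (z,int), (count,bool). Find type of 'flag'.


Lookup 'flag' → type string


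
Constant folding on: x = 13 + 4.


13 + 4 = 17 at compile time
Optimized: x = 17


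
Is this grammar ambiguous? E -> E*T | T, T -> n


precedence layered via separate nonterminal T: deterministic
Unambiguous


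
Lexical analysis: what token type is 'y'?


Pattern: letter/underscore followed by alphanumerics, not a keyword
Type: IDENTIFIER


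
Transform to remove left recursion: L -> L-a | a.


Left-recursive alternatives: L-a; non-recursive: a
Introduce L': L -> aL', L' -> -aL' | ε


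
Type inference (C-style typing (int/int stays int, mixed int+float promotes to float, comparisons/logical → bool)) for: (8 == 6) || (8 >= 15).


Operand types: bool || bool
Rule: logical operators take bool operands and yield bool
Result type: bool


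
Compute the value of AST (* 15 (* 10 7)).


Evaluate inner: (* 10 7) = 70
Evaluate root: (* 15 70) = 1050
Result: 1050


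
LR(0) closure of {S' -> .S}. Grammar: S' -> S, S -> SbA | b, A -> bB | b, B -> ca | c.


Start: S' -> .S
For each item with dot before a nonterminal B, add B -> .γ for every B-production
Closure: [S' -> .S, S -> .SbA, S -> .b]


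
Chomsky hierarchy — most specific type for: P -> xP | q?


Right-linear: every RHS is a terminal or a terminal followed by one nonterminal
Classification: Type 3 (Regular)
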